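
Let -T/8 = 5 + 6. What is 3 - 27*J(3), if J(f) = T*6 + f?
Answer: 14178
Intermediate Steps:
T = -88 (T = -8*(5 + 6) = -8*11 = -88)
J(f) = -528 + f (J(f) = -88*6 + f = -528 + f)
3 - 27*J(3) = 3 - 27*(-528 + 3) = 3 - 27*(-525) = 3 + 14175 = 14178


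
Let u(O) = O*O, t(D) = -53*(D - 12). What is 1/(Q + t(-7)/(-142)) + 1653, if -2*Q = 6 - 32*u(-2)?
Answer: 12653857/7655 ≈ 1653.0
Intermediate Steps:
t(D) = 636 - 53*D (t(D) = -53*(-12 + D) = 636 - 53*D)
u(O) = O²
Q = 61 (Q = -(6 - 32*(-2)²)/2 = -(6 - 32*4)/2 = -(6 - 128)/2 = -½*(-122) = 61)
1/(Q + t(-7)/(-142)) + 1653 = 1/(61 + (636 - 53*(-7))/(-142)) + 1653 = 1/(61 + (636 + 371)*(-1/142)) + 1653 = 1/(61 + 1007*(-1/142)) + 1653 = 1/(61 - 1007/142) + 1653 = 1/(7655/142) + 1653 = 142/7655 + 1653 = 12653857/7655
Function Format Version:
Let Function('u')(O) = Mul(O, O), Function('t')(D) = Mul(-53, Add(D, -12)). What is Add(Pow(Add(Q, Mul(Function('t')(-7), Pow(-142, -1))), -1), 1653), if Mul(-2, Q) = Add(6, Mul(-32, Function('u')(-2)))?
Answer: Rational(12653857, 7655) ≈ 1653.0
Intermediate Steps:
Function('t')(D) = Add(636, Mul(-53, D)) (Function('t')(D) = Mul(-53, Add(-12, D)) = Add(636, Mul(-53, D)))
Function('u')(O) = Pow(O, 2)
Q = 61 (Q = Mul(Rational(-1, 2), Add(6, Mul(-32, Pow(-2, 2)))) = Mul(Rational(-1, 2), Add(6, Mul(-32, 4))) = Mul(Rational(-1, 2), Add(6, -128)) = Mul(Rational(-1, 2), -122) = 61)
Add(Pow(Add(Q, Mul(Function('t')(-7), Pow(-142, -1))), -1), 1653) = Add(Pow(Add(61, Mul(Add(636, Mul(-53, -7)), Pow(-142, -1))), -1), 1653) = Add(Pow(Add(61, Mul(Add(636, 371), Rational(-1, 142))), -1), 1653) = Add(Pow(Add(61, Mul(1007, Rational(-1, 142))), -1), 1653) = Add(Pow(Add(61, Rational(-1007, 142)), -1), 1653) = Add(Pow(Rational(7655, 142), -1), 1653) = Add(Rational(142, 7655), 1653) = Rational(12653857, 7655)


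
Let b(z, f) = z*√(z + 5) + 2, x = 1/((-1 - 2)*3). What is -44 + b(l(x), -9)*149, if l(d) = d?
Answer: 254 - 298*√11/27 ≈ 217.39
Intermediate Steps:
x = -⅑ (x = 1/(-3*3) = 1/(-9) = -⅑ ≈ -0.11111)
b(z, f) = 2 + z*√(5 + z) (b(z, f) = z*√(5 + z) + 2 = 2 + z*√(5 + z))
-44 + b(l(x), -9)*149 = -44 + (2 - √(5 - ⅑)/9)*149 = -44 + (2 - 2*√11/27)*149 = -44 + (298 - 298*√11/27) = 254 - 298*√11/27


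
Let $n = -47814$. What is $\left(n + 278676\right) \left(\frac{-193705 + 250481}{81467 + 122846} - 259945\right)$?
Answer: $- \frac{12261100676209758}{204313} \approx -6.0011 \cdot 10^{10}$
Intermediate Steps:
$\left(n + 278676\right) \left(\frac{-193705 + 250481}{81467 + 122846} - 259945\right) = \left(-47814 + 278676\right) \left(\frac{-193705 + 250481}{81467 + 122846} - 259945\right) = 230862 \left(\frac{56776}{204313} - 259945\right) = 230862 \left(- \frac{53110086009}{204313}\right) = - \frac{12261100676209758}{204313}$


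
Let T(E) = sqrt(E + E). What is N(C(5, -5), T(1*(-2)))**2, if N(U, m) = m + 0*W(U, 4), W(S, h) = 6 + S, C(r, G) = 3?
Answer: -4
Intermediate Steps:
T(E) = sqrt(2)*sqrt(E) (T(E) = sqrt(2*E) = sqrt(2)*sqrt(E))
N(U, m) = m (N(U, m) = m + 0*(6 + U) = m + 0 = m)
N(C(5, -5), T(1*(-2)))**2 = (sqrt(2)*sqrt(1*(-2)))**2 = (sqrt(2)*sqrt(-2))**2 = (sqrt(2)*(I*sqrt(2)))**2 = (2*I)**2 = -4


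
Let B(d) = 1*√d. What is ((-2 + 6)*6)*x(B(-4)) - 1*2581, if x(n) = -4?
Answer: -2677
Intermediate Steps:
B(d) = √d
((-2 + 6)*6)*x(B(-4)) - 1*2581 = ((-2 + 6)*6)*(-4) - 1*2581 = (4*6)*(-4) - 2581 = 24*(-4) - 2581 = -96 - 2581 = -2677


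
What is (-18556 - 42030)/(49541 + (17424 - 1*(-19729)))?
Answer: -30293/43347 ≈ -0.69885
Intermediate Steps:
(-18556 - 42030)/(49541 + (17424 - 1*(-19729))) = -60586/(49541 + (17424 + 19729)) = -60586/(49541 + 37153) = -60586/86694 = -60586*1/86694 = -30293/43347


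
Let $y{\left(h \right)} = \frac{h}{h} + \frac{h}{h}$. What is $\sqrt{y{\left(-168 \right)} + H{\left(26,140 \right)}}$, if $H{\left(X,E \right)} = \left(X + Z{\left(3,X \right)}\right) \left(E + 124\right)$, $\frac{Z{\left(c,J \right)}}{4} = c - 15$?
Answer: $i \sqrt{5806} \approx 76.197 i$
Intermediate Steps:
$Z{\left(c,J \right)} = -60 + 4 c$ ($Z{\left(c,J \right)} = 4 \left(c - 15\right) = 4 \left(-15 + c\right) = -60 + 4 c$)
$H{\left(X,E \right)} = \left(-48 + X\right) \left(124 + E\right)$ ($H{\left(X,E \right)} = \left(X + \left(-60 + 4 \cdot 3\right)\right) \left(E + 124\right) = \left(X + \left(-60 + 12\right)\right) \left(124 + E\right) = \left(X - 48\right) \left(124 + E\right) = \left(-48 + X\right) \left(124 + E\right)$)
$y{\left(h \right)} = 2$ ($y{\left(h \right)} = 1 + 1 = 2$)
$\sqrt{y{\left(-168 \right)} + H{\left(26,140 \right)}} = \sqrt{2 + \left(-5952 - 6720 + 124 \cdot 26 + 140 \cdot 26\right)} = \sqrt{2 + \left(-5952 - 6720 + 3224 + 3640\right)} = \sqrt{2 - 5808} = \sqrt{-5806} = i \sqrt{5806}$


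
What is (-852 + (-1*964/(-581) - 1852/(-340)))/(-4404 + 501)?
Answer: 13908359/64249885 ≈ 0.21647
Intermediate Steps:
(-852 + (-1*964/(-581) - 1852/(-340)))/(-4404 + 501) = (-852 + (-964*(-1/581) - 1852*(-1/340)))/(-3903) = (-852 + (964/581 + 463/85))*(-1/3903) = (-852 + 350943/49385)*(-1/3903) = -41725077/49385*(-1/3903) = 13908359/64249885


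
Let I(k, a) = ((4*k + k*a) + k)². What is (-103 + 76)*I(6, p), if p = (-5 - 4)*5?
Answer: -1555200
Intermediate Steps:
p = -45 (p = -9*5 = -45)
I(k, a) = (5*k + a*k)² (I(k, a) = ((4*k + a*k) + k)² = (5*k + a*k)²)
(-103 + 76)*I(6, p) = (-103 + 76)*(6²*(5 - 45)²) = -972*(-40)² = -972*1600 = -27*57600 = -1555200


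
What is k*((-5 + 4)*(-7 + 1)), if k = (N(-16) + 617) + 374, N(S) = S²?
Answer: 7482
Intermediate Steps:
k = 1247 (k = ((-16)² + 617) + 374 = (256 + 617) + 374 = 873 + 374 = 1247)
k*((-5 + 4)*(-7 + 1)) = 1247*((-5 + 4)*(-7 + 1)) = 1247*(-1*(-6)) = 1247*6 = 7482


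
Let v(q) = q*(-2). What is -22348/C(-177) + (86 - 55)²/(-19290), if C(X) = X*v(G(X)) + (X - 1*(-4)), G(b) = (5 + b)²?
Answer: -10495225963/202015740270 ≈ -0.051953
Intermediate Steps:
v(q) = -2*q
C(X) = 4 + X - 2*X*(5 + X)² (C(X) = X*(-2*(5 + X)²) + (X - 1*(-4)) = -2*X*(5 + X)² + (X + 4) = -2*X*(5 + X)² + (4 + X) = 4 + X - 2*X*(5 + X)²)
-22348/C(-177) + (86 - 55)²/(-19290) = -22348/(4 - 177 - 2*(-177)*(5 - 177)²) + (86 - 55)²/(-19290) = -22348/(4 - 177 - 2*(-177)*(-172)²) + 31²*(-1/19290) = -22348/(4 - 177 - 2*(-177)*29584) + 961*(-1/19290) = -22348/(4 - 177 + 10472736) - 961/19290 = -22348/10472563 - 961/19290 = -10495225963/202015740270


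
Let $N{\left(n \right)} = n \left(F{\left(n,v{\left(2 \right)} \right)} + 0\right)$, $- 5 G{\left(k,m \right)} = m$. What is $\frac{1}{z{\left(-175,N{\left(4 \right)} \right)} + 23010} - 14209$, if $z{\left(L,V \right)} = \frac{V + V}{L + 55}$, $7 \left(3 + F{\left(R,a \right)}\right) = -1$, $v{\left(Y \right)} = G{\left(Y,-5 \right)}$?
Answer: $- \frac{34329966943}{2416072} \approx -14209.0$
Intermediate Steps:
$G{\left(k,m \right)} = - \frac{m}{5}$
$v{\left(Y \right)} = 1$ ($v{\left(Y \right)} = \left(- \frac{1}{5}\right) \left(-5\right) = 1$)
$F{\left(R,a \right)} = - \frac{22}{7}$ ($F{\left(R,a \right)} = -3 + \frac{1}{7} \left(-1\right) = -3 - \frac{1}{7} = - \frac{22}{7}$)
$N{\left(n \right)} = - \frac{22 n}{7}$ ($N{\left(n \right)} = n \left(- \frac{22}{7} + 0\right) = n \left(- \frac{22}{7}\right) = - \frac{22 n}{7}$)
$z{\left(L,V \right)} = \frac{2 V}{55 + L}$
$\frac{1}{z{\left(-175,N{\left(4 \right)} \right)} + 23010} - 14209 = \frac{1}{\frac{2 \left(\left(- \frac{22}{7}\right) 4\right)}{55 - 175} + 23010} - 14209 = \frac{1}{2 \left(- \frac{88}{7}\right) \frac{1}{-120} + 23010} - 14209 = \frac{1}{2 \left(- \frac{88}{7}\right) \left(- \frac{1}{120}\right) + 23010} - 14209 = \frac{1}{\frac{22}{105} + 23010} - 14209 = \frac{1}{\frac{2416072}{105}} - 14209 = \frac{105}{2416072} - 14209 = - \frac{34329966943}{2416072}$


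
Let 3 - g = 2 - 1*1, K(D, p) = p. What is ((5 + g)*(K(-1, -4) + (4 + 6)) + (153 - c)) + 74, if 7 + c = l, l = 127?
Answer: 149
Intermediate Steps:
g = 2 (g = 3 - (2 - 1*1) = 3 - (2 - 1) = 3 - 1*1 = 3 - 1 = 2)
c = 120 (c = -7 + 127 = 120)
((5 + g)*(K(-1, -4) + (4 + 6)) + (153 - c)) + 74 = ((5 + 2)*(-4 + (4 + 6)) + (153 - 1*120)) + 74 = (7*(-4 + 10) + (153 - 120)) + 74 = (7*6 + 33) + 74 = (42 + 33) + 74 = 75 + 74 = 149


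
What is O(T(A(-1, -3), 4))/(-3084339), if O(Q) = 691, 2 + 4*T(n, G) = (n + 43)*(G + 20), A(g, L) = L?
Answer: -691/3084339 ≈ -0.00022404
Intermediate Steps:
T(n, G) = -1/2 + (20 + G)*(43 + n)/4 (T(n, G) = -1/2 + ((n + 43)*(G + 20))/4 = -1/2 + ((43 + n)*(20 + G))/4 = -1/2 + ((20 + G)*(43 + n))/4 = -1/2 + (20 + G)*(43 + n)/4)
O(T(A(-1, -3), 4))/(-3084339) = 691/(-3084339) = 691*(-1/3084339) = -691/3084339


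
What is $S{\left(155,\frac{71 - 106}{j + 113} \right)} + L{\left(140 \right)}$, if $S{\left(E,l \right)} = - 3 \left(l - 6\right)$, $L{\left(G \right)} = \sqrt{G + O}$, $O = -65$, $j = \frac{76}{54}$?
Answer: $\frac{58437}{3089} + 5 \sqrt{3} \approx 27.578$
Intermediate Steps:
$j = \frac{38}{27}$ ($j = 76 \cdot \frac{1}{54} = \frac{38}{27} \approx 1.4074$)
$L{\left(G \right)} = \sqrt{-65 + G}$ ($L{\left(G \right)} = \sqrt{G - 65} = \sqrt{-65 + G}$)
$S{\left(E,l \right)} = 18 - 3 l$ ($S{\left(E,l \right)} = - 3 \left(-6 + l\right) = 18 - 3 l$)
$S{\left(155,\frac{71 - 106}{j + 113} \right)} + L{\left(140 \right)} = \left(18 - 3 \frac{71 - 106}{\frac{38}{27} + 113}\right) + \sqrt{-65 + 140} = \left(18 - 3 \left(- \frac{35}{\frac{3089}{27}}\right)\right) + \sqrt{75} = \left(18 - 3 \left(\left(-35\right) \frac{27}{3089}\right)\right) + 5 \sqrt{3} = \left(18 - - \frac{2835}{3089}\right) + 5 \sqrt{3} = \left(18 + \frac{2835}{3089}\right) + 5 \sqrt{3} = \frac{58437}{3089} + 5 \sqrt{3}$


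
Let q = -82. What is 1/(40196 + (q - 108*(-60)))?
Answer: 1/46594 ≈ 2.1462e-5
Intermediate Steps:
1/(40196 + (q - 108*(-60))) = 1/(40196 + (-82 - 108*(-60))) = 1/(40196 + (-82 + 6480)) = 1/(40196 + 6398) = 1/46594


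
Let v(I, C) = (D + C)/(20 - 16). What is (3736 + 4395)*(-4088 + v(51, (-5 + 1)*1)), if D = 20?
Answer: -33207004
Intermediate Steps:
v(I, C) = 5 + C/4 (v(I, C) = (20 + C)/(20 - 16) = (20 + C)/4 = (20 + C)*(1/4) = 5 + C/4)
(3736 + 4395)*(-4088 + v(51, (-5 + 1)*1)) = (3736 + 4395)*(-4088 + (5 + ((-5 + 1)*1)/4)) = 8131*(-4088 + (5 + (-4*1)/4)) = 8131*(-4088 + (5 + (1/4)*(-4))) = 8131*(-4088 + (5 - 1)) = 8131*(-4088 + 4) = 8131*(-4084) = -33207004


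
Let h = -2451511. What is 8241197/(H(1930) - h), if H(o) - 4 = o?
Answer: 8241197/2453445 ≈ 3.3590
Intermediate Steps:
H(o) = 4 + o
8241197/(H(1930) - h) = 8241197/((4 + 1930) - 1*(-2451511)) = 8241197/(1934 + 2451511) = 8241197/2453445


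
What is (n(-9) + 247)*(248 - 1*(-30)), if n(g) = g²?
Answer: 91184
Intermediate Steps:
(n(-9) + 247)*(248 - 1*(-30)) = ((-9)² + 247)*(248 - 1*(-30)) = (81 + 247)*(248 + 30) = 328*278 = 91184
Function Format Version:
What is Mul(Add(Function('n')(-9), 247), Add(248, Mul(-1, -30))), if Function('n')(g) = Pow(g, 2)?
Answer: 91184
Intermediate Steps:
Mul(Add(Function('n')(-9), 247), Add(248, Mul(-1, -30))) = Mul(Add(Pow(-9, 2), 247), Add(248, Mul(-1, -30))) = Mul(Add(81, 247), Add(248, 30)) = Mul(328, 278) = 91184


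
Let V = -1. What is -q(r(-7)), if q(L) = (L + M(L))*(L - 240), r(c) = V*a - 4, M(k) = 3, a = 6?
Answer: -1750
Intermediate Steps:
r(c) = -10 (r(c) = -1*6 - 4 = -6 - 4 = -10)
q(L) = (-240 + L)*(3 + L) (q(L) = (L + 3)*(L - 240) = (3 + L)*(-240 + L) = (-240 + L)*(3 + L))
-q(r(-7)) = -(-720 + (-10)**2 - 237*(-10)) = -(-720 + 100 + 2370) = -1*1750 = -1750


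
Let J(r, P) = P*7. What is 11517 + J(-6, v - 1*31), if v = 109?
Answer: 12063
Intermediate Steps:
J(r, P) = 7*P
11517 + J(-6, v - 1*31) = 11517 + 7*(109 - 1*31) = 11517 + 7*(109 - 31) = 11517 + 7*78 = 11517 + 546 = 12063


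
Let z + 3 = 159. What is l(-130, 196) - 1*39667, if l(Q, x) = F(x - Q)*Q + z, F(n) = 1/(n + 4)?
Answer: -1303876/33 ≈ -39511.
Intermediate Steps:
F(n) = 1/(4 + n)
z = 156 (z = -3 + 159 = 156)
l(Q, x) = 156 + Q/(4 + x - Q) (l(Q, x) = Q/(4 + (x - Q)) + 156 = Q/(4 + x - Q) + 156 = 156 + Q/(4 + x - Q))
l(-130, 196) - 1*39667 = (156 - 130/(4 + 196 - 1*(-130))) - 1*39667 = (156 - 130/(4 + 196 + 130)) - 39667 = (156 - 130/330) - 39667 = (156 - 130*1/330) - 39667 = (156 - 13/33) - 39667 = 5135/33 - 39667 = -1303876/33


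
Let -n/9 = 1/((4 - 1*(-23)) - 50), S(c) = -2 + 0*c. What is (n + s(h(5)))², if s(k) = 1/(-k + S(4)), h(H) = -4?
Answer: 1681/2116 ≈ 0.79442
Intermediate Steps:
S(c) = -2 (S(c) = -2 + 0 = -2)
s(k) = 1/(-2 - k) (s(k) = 1/(-k - 2) = 1/(-2 - k))
n = 9/23 (n = -9/((4 - 1*(-23)) - 50) = -9/((4 + 23) - 50) = -9/(27 - 50) = -9/(-23) = -9*(-1/23) = 9/23 ≈ 0.39130)
(n + s(h(5)))² = (9/23 - 1/(2 - 4))² = (9/23 - 1/(-2))² = (9/23 - 1*(-½))² = (9/23 + ½)² = (41/46)² = 1681/2116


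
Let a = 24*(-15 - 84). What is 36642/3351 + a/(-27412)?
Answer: 7669640/695891 ≈ 11.021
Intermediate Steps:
a = -2376 (a = 24*(-99) = -2376)
36642/3351 + a/(-27412) = 36642/3351 - 2376/(-27412) = 36642*(1/3351) - 2376*(-1/27412) = 12214/1117 + 54/623 = 7669640/695891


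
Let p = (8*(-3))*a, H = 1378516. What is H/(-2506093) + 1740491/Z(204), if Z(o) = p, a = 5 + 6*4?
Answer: -150441095131/60146232 ≈ -2501.3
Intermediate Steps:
a = 29 (a = 5 + 24 = 29)
p = -696 (p = (8*(-3))*29 = -24*29 = -696)
Z(o) = -696
H/(-2506093) + 1740491/Z(204) = 1378516/(-2506093) + 1740491/(-696) = 1378516*(-1/2506093) + 1740491*(-1/696) = -1378516/2506093 - 1740491/696 = -150441095131/60146232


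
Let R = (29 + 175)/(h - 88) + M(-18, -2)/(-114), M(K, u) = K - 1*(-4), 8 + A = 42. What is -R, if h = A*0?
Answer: 2753/1254 ≈ 2.1954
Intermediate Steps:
A = 34 (A = -8 + 42 = 34)
h = 0 (h = 34*0 = 0)
M(K, u) = 4 + K (M(K, u) = K + 4 = 4 + K)
R = -2753/1254 (R = (29 + 175)/(0 - 88) + (4 - 18)/(-114) = 204/(-88) - 14*(-1/114) = 204*(-1/88) + 7/57 = -51/22 + 7/57 = -2753/1254 ≈ -2.1954)
-R = -1*(-2753/1254) = 2753/1254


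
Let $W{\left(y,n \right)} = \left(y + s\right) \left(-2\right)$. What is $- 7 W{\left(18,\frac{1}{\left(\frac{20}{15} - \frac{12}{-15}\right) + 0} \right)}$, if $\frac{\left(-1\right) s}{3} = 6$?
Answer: $0$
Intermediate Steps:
$s = -18$ ($s = \left(-3\right) 6 = -18$)
$W{\left(y,n \right)} = 36 - 2 y$ ($W{\left(y,n \right)} = \left(y - 18\right) \left(-2\right) = \left(-18 + y\right) \left(-2\right) = 36 - 2 y$)
$- 7 W{\left(18,\frac{1}{\left(\frac{20}{15} - \frac{12}{-15}\right) + 0} \right)} = - 7 \left(36 - 36\right) = \left(-7\right) 0 = 0$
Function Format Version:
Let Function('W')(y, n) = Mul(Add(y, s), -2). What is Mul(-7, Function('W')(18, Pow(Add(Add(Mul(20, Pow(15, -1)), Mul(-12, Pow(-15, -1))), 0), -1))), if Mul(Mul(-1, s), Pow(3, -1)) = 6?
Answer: 0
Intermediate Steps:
s = -18 (s = Mul(-3, 6) = -18)
Function('W')(y, n) = Add(36, Mul(-2, y)) (Function('W')(y, n) = Mul(Add(y, -18), -2) = Mul(Add(-18, y), -2) = Add(36, Mul(-2, y)))
Mul(-7, Function('W')(18, Pow(Add(Add(Mul(20, Pow(15, -1)), Mul(-12, Pow(-15, -1))), 0), -1))) = Mul(-7, Add(36, Mul(-2, 18))) = Mul(-7, Add(36, -36)) = Mul(-7, 0) = 0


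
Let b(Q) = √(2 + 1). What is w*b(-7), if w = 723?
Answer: 723*√3 ≈ 1252.3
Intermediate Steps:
b(Q) = √3
w*b(-7) = 723*√3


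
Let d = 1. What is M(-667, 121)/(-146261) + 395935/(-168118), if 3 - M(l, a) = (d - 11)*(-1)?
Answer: -57908672209/24589106798 ≈ -2.3551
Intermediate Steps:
M(l, a) = -7 (M(l, a) = 3 - (1 - 11)*(-1) = 3 - (-10)*(-1) = 3 - 1*10 = 3 - 10 = -7)
M(-667, 121)/(-146261) + 395935/(-168118) = -7/(-146261) + 395935/(-168118) = -7*(-1/146261) + 395935*(-1/168118) = 7/146261 - 395935/168118 = -57908672209/24589106798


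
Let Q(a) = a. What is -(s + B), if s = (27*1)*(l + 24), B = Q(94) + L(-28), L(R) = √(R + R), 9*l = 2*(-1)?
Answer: -736 - 2*I*√14 ≈ -736.0 - 7.4833*I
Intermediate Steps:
l = -2/9 (l = (2*(-1))/9 = (⅑)*(-2) = -2/9 ≈ -0.22222)
L(R) = √2*√R (L(R) = √(2*R) = √2*√R)
B = 94 + 2*I*√14 (B = 94 + √2*√(-28) = 94 + √2*(2*I*√7) = 94 + 2*I*√14 ≈ 94.0 + 7.4833*I)
s = 642 (s = (27*1)*(-2/9 + 24) = 27*(214/9) = 642)
-(s + B) = -(642 + (94 + 2*I*√14)) = -(736 + 2*I*√14) = -736 - 2*I*√14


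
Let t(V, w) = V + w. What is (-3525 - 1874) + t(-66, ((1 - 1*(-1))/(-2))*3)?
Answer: -5468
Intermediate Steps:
(-3525 - 1874) + t(-66, ((1 - 1*(-1))/(-2))*3) = (-3525 - 1874) + (-66 + ((1 - 1*(-1))/(-2))*3) = -5399 + (-66 + ((1 + 1)*(-½))*3) = -5399 + (-66 + (2*(-½))*3) = -5399 + (-66 - 1*3) = -5399 + (-66 - 3) = -5399 - 69 = -5468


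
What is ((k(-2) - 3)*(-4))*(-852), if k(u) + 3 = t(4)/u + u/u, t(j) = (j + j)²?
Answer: -126096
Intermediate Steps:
t(j) = 4*j² (t(j) = (2*j)² = 4*j²)
k(u) = -2 + 64/u (k(u) = -3 + ((4*4²)/u + u/u) = -3 + ((4*16)/u + 1) = -3 + (64/u + 1) = -3 + (1 + 64/u) = -2 + 64/u)
((k(-2) - 3)*(-4))*(-852) = (((-2 + 64/(-2)) - 3)*(-4))*(-852) = (((-2 + 64*(-½)) - 3)*(-4))*(-852) = (((-2 - 32) - 3)*(-4))*(-852) = ((-34 - 3)*(-4))*(-852) = -37*(-4)*(-852) = 148*(-852) = -126096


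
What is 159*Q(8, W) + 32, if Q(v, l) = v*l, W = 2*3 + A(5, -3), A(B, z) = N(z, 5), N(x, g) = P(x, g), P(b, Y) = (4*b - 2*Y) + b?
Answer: -24136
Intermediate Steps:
P(b, Y) = -2*Y + 5*b (P(b, Y) = (-2*Y + 4*b) + b = -2*Y + 5*b)
N(x, g) = -2*g + 5*x
A(B, z) = -10 + 5*z (A(B, z) = -2*5 + 5*z = -10 + 5*z)
W = -19 (W = 2*3 + (-10 + 5*(-3)) = 6 + (-10 - 15) = 6 - 25 = -19)
Q(v, l) = l*v
159*Q(8, W) + 32 = 159*(-19*8) + 32 = 159*(-152) + 32 = -24168 + 32 = -24136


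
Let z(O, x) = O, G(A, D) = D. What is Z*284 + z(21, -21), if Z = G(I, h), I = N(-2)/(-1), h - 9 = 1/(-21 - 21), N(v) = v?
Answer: 53975/21 ≈ 2570.2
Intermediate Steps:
h = 377/42 (h = 9 + 1/(-21 - 21) = 9 + 1/(-42) = 9 - 1/42 = 377/42 ≈ 8.9762)
I = 2 (I = -2/(-1) = -2*(-1) = 2)
Z = 377/42 ≈ 8.9762
Z*284 + z(21, -21) = (377/42)*284 + 21 = 53534/21 + 21 = 53975/21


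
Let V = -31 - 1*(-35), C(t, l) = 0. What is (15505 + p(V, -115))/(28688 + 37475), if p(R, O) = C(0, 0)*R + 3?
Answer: 15508/66163 ≈ 0.23439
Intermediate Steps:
V = 4 (V = -31 + 35 = 4)
p(R, O) = 3 (p(R, O) = 0*R + 3 = 0 + 3 = 3)
(15505 + p(V, -115))/(28688 + 37475) = (15505 + 3)/(28688 + 37475) = 15508/66163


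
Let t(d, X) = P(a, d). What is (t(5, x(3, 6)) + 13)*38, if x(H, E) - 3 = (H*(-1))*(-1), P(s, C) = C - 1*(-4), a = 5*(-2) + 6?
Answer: 836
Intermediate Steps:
a = -4 (a = -10 + 6 = -4)
P(s, C) = 4 + C (P(s, C) = C + 4 = 4 + C)
x(H, E) = 3 + H (x(H, E) = 3 + (H*(-1))*(-1) = 3 - H*(-1) = 3 + H)
t(d, X) = 4 + d
(t(5, x(3, 6)) + 13)*38 = ((4 + 5) + 13)*38 = (9 + 13)*38 = 22*38 = 836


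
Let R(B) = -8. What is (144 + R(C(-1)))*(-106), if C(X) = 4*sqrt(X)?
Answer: -14416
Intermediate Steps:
(144 + R(C(-1)))*(-106) = (144 - 8)*(-106) = 136*(-106) = -14416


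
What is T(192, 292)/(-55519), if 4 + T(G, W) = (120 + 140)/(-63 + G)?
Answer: 256/7161951 ≈ 3.5744e-5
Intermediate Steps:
T(G, W) = -4 + 260/(-63 + G) (T(G, W) = -4 + (120 + 140)/(-63 + G) = -4 + 260/(-63 + G))
T(192, 292)/(-55519) = (4*(128 - 1*192)/(-63 + 192))/(-55519) = (4*(128 - 192)/129)*(-1/55519) = (4*(1/129)*(-64))*(-1/55519) = -256/129*(-1/55519) = 256/7161951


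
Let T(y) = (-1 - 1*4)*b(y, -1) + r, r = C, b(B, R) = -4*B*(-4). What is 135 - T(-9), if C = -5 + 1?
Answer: -581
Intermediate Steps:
b(B, R) = 16*B
C = -4
r = -4
T(y) = -4 - 80*y (T(y) = (-1 - 1*4)*(16*y) - 4 = (-1 - 4)*(16*y) - 4 = -80*y - 4 = -4 - 80*y)
135 - T(-9) = 135 - (-4 - 80*(-9)) = 135 - (-4 + 720) = 135 - 1*716 = 135 - 716 = -581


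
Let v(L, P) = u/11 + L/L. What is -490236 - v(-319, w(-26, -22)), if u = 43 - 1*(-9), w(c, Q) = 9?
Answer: -5392659/11 ≈ -4.9024e+5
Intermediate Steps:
u = 52 (u = 43 + 9 = 52)
v(L, P) = 63/11 (v(L, P) = 52/11 + L/L = 52*(1/11) + 1 = 52/11 + 1 = 63/11)
-490236 - v(-319, w(-26, -22)) = -490236 - 1*63/11 = -490236 - 63/11 = -5392659/11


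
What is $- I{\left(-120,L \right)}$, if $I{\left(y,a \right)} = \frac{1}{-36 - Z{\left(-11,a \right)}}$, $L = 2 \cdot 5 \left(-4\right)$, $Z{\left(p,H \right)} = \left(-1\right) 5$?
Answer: $\frac{1}{31} \approx 0.032258$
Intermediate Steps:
$Z{\left(p,H \right)} = -5$
$L = -40$ ($L = 10 \left(-4\right) = -40$)
$I{\left(y,a \right)} = - \frac{1}{31}$ ($I{\left(y,a \right)} = \frac{1}{-36 - -5} = \frac{1}{-36 + 5} = \frac{1}{-31} = - \frac{1}{31}$)
$- I{\left(-120,L \right)} = \left(-1\right) \left(- \frac{1}{31}\right) = \frac{1}{31}$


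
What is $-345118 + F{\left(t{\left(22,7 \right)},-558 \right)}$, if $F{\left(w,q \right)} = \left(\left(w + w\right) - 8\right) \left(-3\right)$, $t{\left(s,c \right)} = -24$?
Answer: $-344950$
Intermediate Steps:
$F{\left(w,q \right)} = 24 - 6 w$ ($F{\left(w,q \right)} = \left(2 w - 8\right) \left(-3\right) = \left(-8 + 2 w\right) \left(-3\right) = 24 - 6 w$)
$-345118 + F{\left(t{\left(22,7 \right)},-558 \right)} = -345118 + \left(24 - -144\right) = -345118 + \left(24 + 144\right) = -345118 + 168 = -344950$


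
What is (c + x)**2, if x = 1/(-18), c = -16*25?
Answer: 51854401/324 ≈ 1.6004e+5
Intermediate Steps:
c = -400
x = -1/18 ≈ -0.055556
(c + x)**2 = (-400 - 1/18)**2 = (-7201/18)**2 = 51854401/324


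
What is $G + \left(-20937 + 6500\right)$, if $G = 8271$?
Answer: $-6166$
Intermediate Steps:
$G + \left(-20937 + 6500\right) = 8271 + \left(-20937 + 6500\right) = 8271 - 14437 = -6166$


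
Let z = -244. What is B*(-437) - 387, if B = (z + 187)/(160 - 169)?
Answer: -9464/3 ≈ -3154.7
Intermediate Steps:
B = 19/3 (B = (-244 + 187)/(160 - 169) = -57/(-9) = -57*(-⅑) = 19/3 ≈ 6.3333)
B*(-437) - 387 = (19/3)*(-437) - 387 = -8303/3 - 387 = -9464/3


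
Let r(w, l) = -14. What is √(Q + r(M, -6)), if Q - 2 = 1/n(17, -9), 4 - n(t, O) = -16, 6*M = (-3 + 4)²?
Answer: I*√1195/10 ≈ 3.4569*I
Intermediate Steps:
M = ⅙ (M = (-3 + 4)²/6 = (⅙)*1² = (⅙)*1 = ⅙ ≈ 0.16667)
n(t, O) = 20 (n(t, O) = 4 - 1*(-16) = 4 + 16 = 20)
Q = 41/20 (Q = 2 + 1/20 = 41/20 ≈ 2.0500)
√(Q + r(M, -6)) = √(41/20 - 14) = √(-239/20) = I*√1195/10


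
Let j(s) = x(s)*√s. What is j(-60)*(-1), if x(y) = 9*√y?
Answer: 540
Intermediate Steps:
j(s) = 9*s (j(s) = (9*√s)*√s = 9*s)
j(-60)*(-1) = (9*(-60))*(-1) = -540*(-1) = 540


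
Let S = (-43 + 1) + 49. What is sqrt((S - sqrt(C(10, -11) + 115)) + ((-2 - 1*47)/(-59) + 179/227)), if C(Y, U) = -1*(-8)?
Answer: sqrt(1546020955 - 179372449*sqrt(123))/13393 ≈ 1.5721*I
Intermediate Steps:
C(Y, U) = 8
S = 7 (S = -42 + 49 = 7)
sqrt((S - sqrt(C(10, -11) + 115)) + ((-2 - 1*47)/(-59) + 179/227)) = sqrt((7 - sqrt(8 + 115)) + ((-2 - 1*47)/(-59) + 179/227)) = sqrt((7 - sqrt(123)) + ((-2 - 47)*(-1/59) + 179*(1/227))) = sqrt((7 - sqrt(123)) + (-49*(-1/59) + 179/227)) = sqrt((7 - sqrt(123)) + (49/59 + 179/227)) = sqrt((7 - sqrt(123)) + 21684/13393) = sqrt(115435/13393 - sqrt(123))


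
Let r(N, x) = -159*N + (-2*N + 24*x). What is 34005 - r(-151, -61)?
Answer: 11158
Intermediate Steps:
r(N, x) = -161*N + 24*x
34005 - r(-151, -61) = 34005 - (-161*(-151) + 24*(-61)) = 34005 - (24311 - 1464) = 34005 - 1*22847 = 34005 - 22847 = 11158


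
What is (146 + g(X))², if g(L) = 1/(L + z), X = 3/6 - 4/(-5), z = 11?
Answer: 322849024/15129 ≈ 21340.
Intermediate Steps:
X = 13/10 (X = 3*(⅙) - 4*(-⅕) = ½ + ⅘ = 13/10 ≈ 1.3000)
g(L) = 1/(11 + L) (g(L) = 1/(L + 11) = 1/(11 + L))
(146 + g(X))² = (146 + 1/(11 + 13/10))² = (146 + 1/(123/10))² = (146 + 10/123)² = (17968/123)² = 322849024/15129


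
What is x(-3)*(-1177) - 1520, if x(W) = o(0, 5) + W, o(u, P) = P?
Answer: -3874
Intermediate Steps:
x(W) = 5 + W
x(-3)*(-1177) - 1520 = (5 - 3)*(-1177) - 1520 = 2*(-1177) - 1520 = -2354 - 1520 = -3874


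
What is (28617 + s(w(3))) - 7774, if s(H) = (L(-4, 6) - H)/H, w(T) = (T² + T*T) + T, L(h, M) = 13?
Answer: 437695/21 ≈ 20843.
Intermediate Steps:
w(T) = T + 2*T² (w(T) = (T² + T²) + T = 2*T² + T = T + 2*T²)
s(H) = (13 - H)/H
(28617 + s(w(3))) - 7774 = (28617 + (13 - 3*(1 + 2*3))/((3*(1 + 2*3)))) - 7774 = (28617 + (13 - 3*(1 + 6))/((3*(1 + 6)))) - 7774 = (28617 + (13 - 3*7)/((3*7))) - 7774 = (28617 + (13 - 1*21)/21) - 7774 = (28617 + (13 - 21)/21) - 7774 = (28617 + (1/21)*(-8)) - 7774 = (28617 - 8/21) - 7774 = 600949/21 - 7774 = 437695/21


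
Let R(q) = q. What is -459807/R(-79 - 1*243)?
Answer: 459807/322 ≈ 1428.0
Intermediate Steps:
-459807/R(-79 - 1*243) = -459807/(-79 - 1*243) = -459807/(-79 - 243) = -459807/(-322) = -459807*(-1/322) = 459807/322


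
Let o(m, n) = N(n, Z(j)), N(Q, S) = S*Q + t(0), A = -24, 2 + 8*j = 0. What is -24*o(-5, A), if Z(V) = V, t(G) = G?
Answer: -144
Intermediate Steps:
j = -¼ (j = -¼ + (⅛)*0 = -¼ + 0 = -¼ ≈ -0.25000)
N(Q, S) = Q*S (N(Q, S) = S*Q + 0 = Q*S + 0 = Q*S)
o(m, n) = -n/4 (o(m, n) = n*(-¼) = -n/4)
-24*o(-5, A) = -(-6)*(-24) = -24*6 = -144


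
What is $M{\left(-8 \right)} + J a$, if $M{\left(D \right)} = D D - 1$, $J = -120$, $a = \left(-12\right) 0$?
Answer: $63$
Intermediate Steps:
$a = 0$
$M{\left(D \right)} = -1 + D^{2}$ ($M{\left(D \right)} = D^{2} - 1 = -1 + D^{2}$)
$M{\left(-8 \right)} + J a = \left(-1 + \left(-8\right)^{2}\right) - 0 = \left(-1 + 64\right) + 0 = 63 + 0 = 63$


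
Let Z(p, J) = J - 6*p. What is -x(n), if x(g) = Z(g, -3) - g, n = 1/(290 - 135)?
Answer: 472/155 ≈ 3.0452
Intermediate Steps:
Z(p, J) = J - 6*p
n = 1/155 ≈ 0.0064516
x(g) = -3 - 7*g (x(g) = (-3 - 6*g) - g = -3 - 7*g)
-x(n) = -(-3 - 7*1/155) = -(-3 - 7/155) = -1*(-472/155) = 472/155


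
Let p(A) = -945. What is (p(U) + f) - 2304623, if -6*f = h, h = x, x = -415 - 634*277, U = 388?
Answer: -13657375/6 ≈ -2.2762e+6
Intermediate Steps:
x = -176033 (x = -415 - 175618 = -176033)
h = -176033
f = 176033/6 (f = -1/6*(-176033) = 176033/6 ≈ 29339.)
(p(U) + f) - 2304623 = (-945 + 176033/6) - 2304623 = 170363/6 - 2304623 = -13657375/6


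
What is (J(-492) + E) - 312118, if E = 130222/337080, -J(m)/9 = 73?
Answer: -52715033389/168540 ≈ -3.1277e+5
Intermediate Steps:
J(m) = -657 (J(m) = -9*73 = -657)
E = 65111/168540 (E = 130222*(1/337080) = 65111/168540 ≈ 0.38632)
(J(-492) + E) - 312118 = (-657 + 65111/168540) - 312118 = -110665669/168540 - 312118 = -52715033389/168540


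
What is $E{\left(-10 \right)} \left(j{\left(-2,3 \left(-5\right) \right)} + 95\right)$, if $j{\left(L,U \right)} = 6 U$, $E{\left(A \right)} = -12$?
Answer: $-60$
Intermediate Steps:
$E{\left(-10 \right)} \left(j{\left(-2,3 \left(-5\right) \right)} + 95\right) = - 12 \left(6 \cdot 3 \left(-5\right) + 95\right) = - 12 \left(6 \left(-15\right) + 95\right) = - 12 \left(-90 + 95\right) = \left(-12\right) 5 = -60$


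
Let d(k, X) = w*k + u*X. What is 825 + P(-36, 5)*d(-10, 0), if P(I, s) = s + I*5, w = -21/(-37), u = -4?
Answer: 67275/37 ≈ 1818.2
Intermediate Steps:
w = 21/37 (w = -21*(-1/37) = 21/37 ≈ 0.56757)
d(k, X) = -4*X + 21*k/37 (d(k, X) = 21*k/37 - 4*X = -4*X + 21*k/37)
P(I, s) = s + 5*I
825 + P(-36, 5)*d(-10, 0) = 825 + (5 + 5*(-36))*(-4*0 + (21/37)*(-10)) = 825 + (5 - 180)*(0 - 210/37) = 825 - 175*(-210/37) = 825 + 36750/37 = 67275/37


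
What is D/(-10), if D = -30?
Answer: 3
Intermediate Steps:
D/(-10) = -30/(-10) = -1/10*(-30) = 3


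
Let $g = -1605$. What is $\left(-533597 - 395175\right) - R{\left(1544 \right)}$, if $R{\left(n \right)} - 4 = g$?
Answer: $-927171$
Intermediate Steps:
$R{\left(n \right)} = -1601$ ($R{\left(n \right)} = 4 - 1605 = -1601$)
$\left(-533597 - 395175\right) - R{\left(1544 \right)} = \left(-533597 - 395175\right) - -1601 = \left(-533597 - 395175\right) + 1601 = -928772 + 1601 = -927171$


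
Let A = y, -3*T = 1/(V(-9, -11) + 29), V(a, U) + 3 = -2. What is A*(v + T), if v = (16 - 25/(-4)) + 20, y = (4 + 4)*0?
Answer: 0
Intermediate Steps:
V(a, U) = -5 (V(a, U) = -3 - 2 = -5)
T = -1/72 (T = -1/(3*(-5 + 29)) = -1/3/24 = -1/3*1/24 = -1/72 ≈ -0.013889)
y = 0 (y = 8*0 = 0)
A = 0
v = 169/4 (v = (16 - 25*(-1/4)) + 20 = (16 + 25/4) + 20 = 89/4 + 20 = 169/4 ≈ 42.250)
A*(v + T) = 0*(169/4 - 1/72) = 0*(3041/72) = 0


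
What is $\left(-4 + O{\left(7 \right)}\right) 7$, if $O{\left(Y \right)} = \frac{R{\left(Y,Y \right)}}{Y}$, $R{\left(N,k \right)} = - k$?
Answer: $-35$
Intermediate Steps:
$O{\left(Y \right)} = -1$ ($O{\left(Y \right)} = \frac{\left(-1\right) Y}{Y} = -1$)
$\left(-4 + O{\left(7 \right)}\right) 7 = \left(-4 - 1\right) 7 = \left(-5\right) 7 = -35$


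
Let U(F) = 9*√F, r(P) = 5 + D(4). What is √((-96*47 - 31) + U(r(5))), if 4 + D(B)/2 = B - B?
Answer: √(-4543 + 9*I*√3) ≈ 0.116 + 67.402*I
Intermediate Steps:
D(B) = -8 (D(B) = -8 + 2*(B - B) = -8 + 2*0 = -8 + 0 = -8)
r(P) = -3 (r(P) = 5 - 8 = -3)
√((-96*47 - 31) + U(r(5))) = √((-96*47 - 31) + 9*√(-3)) = √((-4512 - 31) + 9*(I*√3)) = √(-4543 + 9*I*√3)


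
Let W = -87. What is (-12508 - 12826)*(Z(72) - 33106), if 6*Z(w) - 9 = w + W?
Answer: 838732738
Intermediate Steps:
Z(w) = -13 + w/6 (Z(w) = 3/2 + (w - 87)/6 = 3/2 + (-87 + w)/6 = 3/2 + (-29/2 + w/6) = -13 + w/6)
(-12508 - 12826)*(Z(72) - 33106) = (-12508 - 12826)*((-13 + (1/6)*72) - 33106) = -25334*((-13 + 12) - 33106) = -25334*(-1 - 33106) = -25334*(-33107) = 838732738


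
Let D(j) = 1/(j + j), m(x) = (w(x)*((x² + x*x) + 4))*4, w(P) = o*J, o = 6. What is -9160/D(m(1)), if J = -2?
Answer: 5276160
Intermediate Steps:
w(P) = -12 (w(P) = 6*(-2) = -12)
m(x) = -192 - 96*x² (m(x) = -12*((x² + x*x) + 4)*4 = -12*((x² + x²) + 4)*4 = -12*(2*x² + 4)*4 = -12*(4 + 2*x²)*4 = (-48 - 24*x²)*4 = -192 - 96*x²)
D(j) = 1/(2*j)
-9160/D(m(1)) = -9160/(1/(2*(-192 - 96*1²))) = -9160/(1/(2*(-192 - 96*1))) = -9160/(1/(2*(-192 - 96))) = -9160/((½)/(-288)) = -9160/((½)*(-1/288)) = -9160/(-1/576) = -9160*(-576) = 5276160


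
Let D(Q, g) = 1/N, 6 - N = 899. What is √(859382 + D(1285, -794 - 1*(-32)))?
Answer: 25*√1096501305/893 ≈ 927.03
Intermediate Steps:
N = -893 (N = 6 - 1*899 = 6 - 899 = -893)
D(Q, g) = -1/893 (D(Q, g) = 1/(-893) = -1/893)
√(859382 + D(1285, -794 - 1*(-32))) = √(859382 - 1/893) = √(767428125/893) = 25*√1096501305/893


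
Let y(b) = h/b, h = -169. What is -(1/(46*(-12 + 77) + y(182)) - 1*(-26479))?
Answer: -1108066727/41847 ≈ -26479.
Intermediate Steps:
y(b) = -169/b
-(1/(46*(-12 + 77) + y(182)) - 1*(-26479)) = -(1/(46*(-12 + 77) - 169/182) - 1*(-26479)) = -(1/(46*65 - 169*1/182) + 26479) = -(1/(2990 - 13/14) + 26479) = -(1/(41847/14) + 26479) = -(14/41847 + 26479) = -1*1108066727/41847 = -1108066727/41847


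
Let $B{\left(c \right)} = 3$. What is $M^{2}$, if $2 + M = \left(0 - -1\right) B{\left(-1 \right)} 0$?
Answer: $4$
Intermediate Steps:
$M = -2$ ($M = -2 + \left(0 - -1\right) 3 \cdot 0 = -2 + \left(0 + \left(-3 + 4\right)\right) 0 = -2 + \left(0 + 1\right) 0 = -2 + 1 \cdot 0 = -2 + 0 = -2$)
$M^{2} = \left(-2\right)^{2} = 4$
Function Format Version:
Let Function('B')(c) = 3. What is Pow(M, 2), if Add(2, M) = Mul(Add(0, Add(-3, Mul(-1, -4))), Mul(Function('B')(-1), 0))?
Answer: 4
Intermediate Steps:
M = -2 (M = Add(-2, Mul(Add(0, Add(-3, Mul(-1, -4))), Mul(3, 0))) = Add(-2, Mul(Add(0, Add(-3, 4)), 0)) = Add(-2, Mul(Add(0, 1), 0)) = Add(-2, Mul(1, 0)) = Add(-2, 0) = -2)
Pow(M, 2) = Pow(-2, 2) = 4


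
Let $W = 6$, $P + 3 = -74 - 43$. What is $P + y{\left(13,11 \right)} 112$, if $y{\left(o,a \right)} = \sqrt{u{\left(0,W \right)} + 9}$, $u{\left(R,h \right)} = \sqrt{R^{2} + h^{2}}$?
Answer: $-120 + 112 \sqrt{15} \approx 313.77$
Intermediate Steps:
$P = -120$ ($P = -3 - 117 = -120$)
$y{\left(o,a \right)} = \sqrt{15}$ ($y{\left(o,a \right)} = \sqrt{\sqrt{0^{2} + 6^{2}} + 9} = \sqrt{\sqrt{0 + 36} + 9} = \sqrt{\sqrt{36} + 9} = \sqrt{6 + 9} = \sqrt{15}$)
$P + y{\left(13,11 \right)} 112 = -120 + \sqrt{15} \cdot 112 = -120 + 112 \sqrt{15}$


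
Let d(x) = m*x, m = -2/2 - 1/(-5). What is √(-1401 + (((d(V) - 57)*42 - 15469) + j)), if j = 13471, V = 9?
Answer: I*√152385/5 ≈ 78.073*I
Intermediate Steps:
m = -⅘ (m = -2*½ - 1*(-⅕) = -1 + ⅕ = -⅘ ≈ -0.80000)
d(x) = -4*x/5
√(-1401 + (((d(V) - 57)*42 - 15469) + j)) = √(-1401 + (((-⅘*9 - 57)*42 - 15469) + 13471)) = √(-1401 + (((-36/5 - 57)*42 - 15469) + 13471)) = √(-1401 + ((-321/5*42 - 15469) + 13471)) = √(-1401 + ((-13482/5 - 15469) + 13471)) = √(-1401 + (-90827/5 + 13471)) = √(-1401 - 23472/5) = √(-30477/5) = I*√152385/5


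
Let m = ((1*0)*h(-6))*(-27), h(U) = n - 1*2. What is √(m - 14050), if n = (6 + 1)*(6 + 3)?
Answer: 5*I*√562 ≈ 118.53*I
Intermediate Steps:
n = 63 (n = 7*9 = 63)
h(U) = 61 (h(U) = 63 - 1*2 = 63 - 2 = 61)
m = 0 (m = ((1*0)*61)*(-27) = (0*61)*(-27) = 0*(-27) = 0)
√(m - 14050) = √(0 - 14050) = √(-14050) = 5*I*√562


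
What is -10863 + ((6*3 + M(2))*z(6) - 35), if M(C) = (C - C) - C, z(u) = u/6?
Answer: -10882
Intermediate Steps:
z(u) = u/6 (z(u) = u*(⅙) = u/6)
M(C) = -C (M(C) = 0 - C = -C)
-10863 + ((6*3 + M(2))*z(6) - 35) = -10863 + ((6*3 - 1*2)*((⅙)*6) - 35) = -10863 + ((18 - 2)*1 - 35) = -10863 + (16*1 - 35) = -10863 + (16 - 35) = -10863 - 19 = -10882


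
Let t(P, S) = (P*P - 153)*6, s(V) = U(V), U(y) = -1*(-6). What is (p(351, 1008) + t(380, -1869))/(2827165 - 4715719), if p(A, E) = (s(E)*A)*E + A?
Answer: -996227/629518 ≈ -1.5825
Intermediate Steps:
U(y) = 6
s(V) = 6
t(P, S) = -918 + 6*P² (t(P, S) = (P² - 153)*6 = (-153 + P²)*6 = -918 + 6*P²)
p(A, E) = A + 6*A*E (p(A, E) = (6*A)*E + A = 6*A*E + A = A + 6*A*E)
(p(351, 1008) + t(380, -1869))/(2827165 - 4715719) = (351*(1 + 6*1008) + (-918 + 6*380²))/(2827165 - 4715719) = (351*(1 + 6048) + (-918 + 6*144400))/(-1888554) = (351*6049 + (-918 + 866400))*(-1/1888554) = (2123199 + 865482)*(-1/1888554) = 2988681*(-1/1888554) = -996227/629518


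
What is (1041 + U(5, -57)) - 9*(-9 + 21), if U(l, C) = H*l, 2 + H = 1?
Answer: 928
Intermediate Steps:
H = -1 (H = -2 + 1 = -1)
U(l, C) = -l
(1041 + U(5, -57)) - 9*(-9 + 21) = (1041 - 1*5) - 9*(-9 + 21) = (1041 - 5) - 9*12 = 1036 - 108 = 928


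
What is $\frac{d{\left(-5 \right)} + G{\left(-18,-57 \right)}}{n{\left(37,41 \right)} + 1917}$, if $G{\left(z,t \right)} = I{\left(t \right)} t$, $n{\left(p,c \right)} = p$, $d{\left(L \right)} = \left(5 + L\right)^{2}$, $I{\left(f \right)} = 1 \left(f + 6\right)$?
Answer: $\frac{2907}{1954} \approx 1.4877$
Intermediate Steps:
$I{\left(f \right)} = 6 + f$ ($I{\left(f \right)} = 1 \left(6 + f\right) = 6 + f$)
$G{\left(z,t \right)} = t \left(6 + t\right)$ ($G{\left(z,t \right)} = \left(6 + t\right) t = t \left(6 + t\right)$)
$\frac{d{\left(-5 \right)} + G{\left(-18,-57 \right)}}{n{\left(37,41 \right)} + 1917} = \frac{\left(5 - 5\right)^{2} - 57 \left(6 - 57\right)}{37 + 1917} = \frac{0^{2} - -2907}{1954} = \left(0 + 2907\right) \frac{1}{1954} = 2907 \cdot \frac{1}{1954} = \frac{2907}{1954}$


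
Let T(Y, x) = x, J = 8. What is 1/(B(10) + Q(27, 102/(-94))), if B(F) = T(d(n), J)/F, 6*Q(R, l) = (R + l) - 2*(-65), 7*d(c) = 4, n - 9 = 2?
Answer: 705/18884 ≈ 0.037333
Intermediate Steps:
n = 11 (n = 9 + 2 = 11)
d(c) = 4/7 (d(c) = (1/7)*4 = 4/7)
Q(R, l) = 65/3 + R/6 + l/6 (Q(R, l) = ((R + l) - 2*(-65))/6 = ((R + l) + 130)/6 = (130 + R + l)/6 = 65/3 + R/6 + l/6)
B(F) = 8/F
1/(B(10) + Q(27, 102/(-94))) = 1/(8/10 + (65/3 + (1/6)*27 + (102/(-94))/6)) = 1/(8*(1/10) + (65/3 + 9/2 + (102*(-1/94))/6)) = 1/(4/5 + (65/3 + 9/2 + (1/6)*(-51/47))) = 1/(4/5 + (65/3 + 9/2 - 17/94)) = 1/(4/5 + 3664/141) = 1/(18884/705) = 705/18884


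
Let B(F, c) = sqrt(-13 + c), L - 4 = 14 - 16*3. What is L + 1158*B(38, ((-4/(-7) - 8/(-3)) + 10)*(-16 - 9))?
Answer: -30 + 386*I*sqrt(151683)/7 ≈ -30.0 + 21476.0*I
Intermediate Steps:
L = -30 (L = 4 + (14 - 16*3) = 4 + (14 - 48) = 4 - 34 = -30)
L + 1158*B(38, ((-4/(-7) - 8/(-3)) + 10)*(-16 - 9)) = -30 + 1158*sqrt(-13 + ((-4/(-7) - 8/(-3)) + 10)*(-16 - 9)) = -30 + 1158*sqrt(-13 + ((-4*(-1/7) - 8*(-1/3)) + 10)*(-25)) = -30 + 1158*sqrt(-13 + ((4/7 + 8/3) + 10)*(-25)) = -30 + 1158*sqrt(-13 + (68/21 + 10)*(-25)) = -30 + 1158*sqrt(-13 + (278/21)*(-25)) = -30 + 1158*sqrt(-13 - 6950/21) = -30 + 1158*sqrt(-7223/21) = -30 + 1158*(I*sqrt(151683)/21) = -30 + 386*I*sqrt(151683)/7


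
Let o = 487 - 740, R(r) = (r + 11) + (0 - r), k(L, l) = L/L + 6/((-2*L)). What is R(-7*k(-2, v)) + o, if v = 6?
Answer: -242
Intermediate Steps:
k(L, l) = 1 - 3/L (k(L, l) = 1 + 6*(-1/(2*L)) = 1 - 3/L)
R(r) = 11 (R(r) = (11 + r) - r = 11)
o = -253
R(-7*k(-2, v)) + o = 11 - 253 = -242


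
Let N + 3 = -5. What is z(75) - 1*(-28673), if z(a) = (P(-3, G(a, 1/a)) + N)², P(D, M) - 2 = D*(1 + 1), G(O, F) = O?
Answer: 28817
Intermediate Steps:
P(D, M) = 2 + 2*D (P(D, M) = 2 + D*(1 + 1) = 2 + D*2 = 2 + 2*D)
N = -8 (N = -3 - 5 = -8)
z(a) = 144 (z(a) = ((2 + 2*(-3)) - 8)² = ((2 - 6) - 8)² = (-4 - 8)² = (-12)² = 144)
z(75) - 1*(-28673) = 144 - 1*(-28673) = 144 + 28673 = 28817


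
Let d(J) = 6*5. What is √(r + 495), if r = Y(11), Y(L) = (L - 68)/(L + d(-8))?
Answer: √829758/41 ≈ 22.217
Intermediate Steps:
d(J) = 30
Y(L) = (-68 + L)/(30 + L) (Y(L) = (L - 68)/(L + 30) = (-68 + L)/(30 + L))
r = -57/41 (r = (-68 + 11)/(30 + 11) = -57/41 ≈ -1.3902)
√(r + 495) = √(-57/41 + 495) = √(20238/41) = √829758/41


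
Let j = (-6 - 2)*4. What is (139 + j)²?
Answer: 11449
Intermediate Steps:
j = -32 (j = -8*4 = -32)
(139 + j)² = (139 - 32)² = 107² = 11449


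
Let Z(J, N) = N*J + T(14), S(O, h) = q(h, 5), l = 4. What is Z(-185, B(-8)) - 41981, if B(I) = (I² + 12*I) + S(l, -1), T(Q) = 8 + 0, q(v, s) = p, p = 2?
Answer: -36423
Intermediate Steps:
q(v, s) = 2
S(O, h) = 2
T(Q) = 8
B(I) = 2 + I² + 12*I (B(I) = (I² + 12*I) + 2 = 2 + I² + 12*I)
Z(J, N) = 8 + J*N (Z(J, N) = N*J + 8 = J*N + 8 = 8 + J*N)
Z(-185, B(-8)) - 41981 = (8 - 185*(2 + (-8)² + 12*(-8))) - 41981 = (8 - 185*(2 + 64 - 96)) - 41981 = (8 - 185*(-30)) - 41981 = (8 + 5550) - 41981 = 5558 - 41981 = -36423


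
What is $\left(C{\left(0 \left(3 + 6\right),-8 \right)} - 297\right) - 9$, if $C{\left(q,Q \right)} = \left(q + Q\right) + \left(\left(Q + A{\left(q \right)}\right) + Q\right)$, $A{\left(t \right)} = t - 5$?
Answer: $-335$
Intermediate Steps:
$A{\left(t \right)} = -5 + t$
$C{\left(q,Q \right)} = -5 + 2 q + 3 Q$ ($C{\left(q,Q \right)} = \left(q + Q\right) + \left(\left(Q + \left(-5 + q\right)\right) + Q\right) = \left(Q + q\right) + \left(\left(-5 + Q + q\right) + Q\right) = \left(Q + q\right) + \left(-5 + q + 2 Q\right) = -5 + 2 q + 3 Q$)
$\left(C{\left(0 \left(3 + 6\right),-8 \right)} - 297\right) - 9 = \left(\left(-5 + 2 \cdot 0 \left(3 + 6\right) + 3 \left(-8\right)\right) - 297\right) - 9 = \left(\left(-5 + 2 \cdot 0 \cdot 9 - 24\right) - 297\right) - 9 = \left(\left(-5 + 2 \cdot 0 - 24\right) - 297\right) - 9 = \left(\left(-5 + 0 - 24\right) - 297\right) - 9 = \left(-29 - 297\right) - 9 = -326 - 9 = -335$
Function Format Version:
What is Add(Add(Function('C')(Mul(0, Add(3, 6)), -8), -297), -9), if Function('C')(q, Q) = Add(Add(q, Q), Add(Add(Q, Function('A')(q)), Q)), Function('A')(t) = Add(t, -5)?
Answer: -335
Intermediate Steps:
Function('A')(t) = Add(-5, t)
Function('C')(q, Q) = Add(-5, Mul(2, q), Mul(3, Q)) (Function('C')(q, Q) = Add(Add(q, Q), Add(Add(Q, Add(-5, q)), Q)) = Add(Add(Q, q), Add(Add(-5, Q, q), Q)) = Add(Add(Q, q), Add(-5, q, Mul(2, Q))) = Add(-5, Mul(2, q), Mul(3, Q)))
Add(Add(Function('C')(Mul(0, Add(3, 6)), -8), -297), -9) = Add(Add(Add(-5, Mul(2, Mul(0, Add(3, 6))), Mul(3, -8)), -297), -9) = Add(Add(Add(-5, Mul(2, Mul(0, 9)), -24), -297), -9) = Add(Add(Add(-5, Mul(2, 0), -24), -297), -9) = Add(Add(Add(-5, 0, -24), -297), -9) = Add(Add(-29, -297), -9) = Add(-326, -9) = -335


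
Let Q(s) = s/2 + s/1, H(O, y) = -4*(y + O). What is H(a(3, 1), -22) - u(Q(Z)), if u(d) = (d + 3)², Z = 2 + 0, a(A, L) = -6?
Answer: 76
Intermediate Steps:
H(O, y) = -4*O - 4*y (H(O, y) = -4*(O + y) = -4*O - 4*y)
Z = 2
Q(s) = 3*s/2 (Q(s) = s*(½) + s*1 = s/2 + s = 3*s/2)
u(d) = (3 + d)²
H(a(3, 1), -22) - u(Q(Z)) = (-4*(-6) - 4*(-22)) - (3 + (3/2)*2)² = (24 + 88) - (3 + 3)² = 112 - 1*6² = 112 - 1*36 = 112 - 36 = 76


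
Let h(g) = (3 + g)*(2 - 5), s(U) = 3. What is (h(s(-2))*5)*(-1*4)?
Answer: 360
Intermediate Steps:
h(g) = -9 - 3*g (h(g) = (3 + g)*(-3) = -9 - 3*g)
(h(s(-2))*5)*(-1*4) = ((-9 - 3*3)*5)*(-1*4) = ((-9 - 9)*5)*(-4) = -18*5*(-4) = -90*(-4) = 360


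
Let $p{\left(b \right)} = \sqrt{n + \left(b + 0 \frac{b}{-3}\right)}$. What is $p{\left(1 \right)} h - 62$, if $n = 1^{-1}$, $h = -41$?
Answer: $-62 - 41 \sqrt{2} \approx -119.98$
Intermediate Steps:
$n = 1$
$p{\left(b \right)} = \sqrt{1 + b}$ ($p{\left(b \right)} = \sqrt{1 + \left(b + 0 \frac{b}{-3}\right)} = \sqrt{1 + \left(b + 0 b \left(- \frac{1}{3}\right)\right)} = \sqrt{1 + \left(b + 0 \left(- \frac{b}{3}\right)\right)} = \sqrt{1 + \left(b + 0\right)} = \sqrt{1 + b}$)
$p{\left(1 \right)} h - 62 = \sqrt{1 + 1} \left(-41\right) - 62 = \sqrt{2} \left(-41\right) - 62 = - 41 \sqrt{2} - 62 = -62 - 41 \sqrt{2}$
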